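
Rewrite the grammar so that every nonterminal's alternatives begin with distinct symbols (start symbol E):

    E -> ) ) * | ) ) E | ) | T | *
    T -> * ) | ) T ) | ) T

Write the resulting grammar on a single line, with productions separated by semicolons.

E has alternatives sharing prefix ')': factor to E → ) E' with E' → ) * | ) E | ε.
T has alternatives sharing prefix ') T': factor to T → ) T T' with T' → ) | ε.
E' has alternatives sharing prefix ')': factor to E' → ) E'' with E'' → * | E.

E -> T | * | ) E'; T -> * ) | ) T T'; E' -> epsilon | ) E''; T' -> ) | epsilon; E'' -> * | E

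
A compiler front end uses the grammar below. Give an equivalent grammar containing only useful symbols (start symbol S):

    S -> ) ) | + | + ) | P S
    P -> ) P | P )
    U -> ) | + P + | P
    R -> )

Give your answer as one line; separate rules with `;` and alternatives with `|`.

S -> ) ) | + | + )

Generating nonterminals: {R, S, U}.
Reachable from S after that: {S}.
Removed useless symbols: {P, R, U} and every production mentioning them.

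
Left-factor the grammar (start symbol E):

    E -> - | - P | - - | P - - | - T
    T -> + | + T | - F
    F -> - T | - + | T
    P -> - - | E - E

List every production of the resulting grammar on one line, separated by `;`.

E has alternatives sharing prefix '-': factor to E → - E' with E' → ε | P | - | T.
T has alternatives sharing prefix '+': factor to T → + T' with T' → ε | T.
F has alternatives sharing prefix '-': factor to F → - F' with F' → T | +.

E -> P - - | - E'; T -> - F | + T'; F -> T | - F'; P -> - - | E - E; E' -> ε | P | - | T; T' -> ε | T; F' -> T | +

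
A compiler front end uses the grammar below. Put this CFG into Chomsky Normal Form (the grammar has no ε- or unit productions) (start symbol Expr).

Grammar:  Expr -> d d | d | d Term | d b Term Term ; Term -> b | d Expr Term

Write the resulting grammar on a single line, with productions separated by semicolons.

Introduce a nonterminal for each terminal appearing in a rule of length ≥ 2: X1 → d, X2 → b.
Binarize each right-hand side of length ≥ 3 by chaining fresh nonterminals (Y1, Y2, …): affected rules were Expr → X1 X2 Term Term; Term → X1 Expr Term.

Expr -> X1 X1 | d | X1 Term | X1 Y1; Term -> b | X1 Y3; X1 -> d; X2 -> b; Y1 -> X2 Y2; Y2 -> Term Term; Y3 -> Expr Term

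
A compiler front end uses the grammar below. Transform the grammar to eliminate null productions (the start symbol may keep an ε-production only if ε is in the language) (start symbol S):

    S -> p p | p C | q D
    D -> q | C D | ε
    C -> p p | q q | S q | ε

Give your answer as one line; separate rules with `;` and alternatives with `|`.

S -> p p | p C | p | q D | q; D -> q | C D | C; C -> p p | q q | S q

The nullable symbols are {C, D}.
ε ∉ L(G), so no ε-production is kept.
Expand every rule over subsets of its nullable positions: S → p C gives p C | p. S → q D gives q D | q. D → C D gives C D | C.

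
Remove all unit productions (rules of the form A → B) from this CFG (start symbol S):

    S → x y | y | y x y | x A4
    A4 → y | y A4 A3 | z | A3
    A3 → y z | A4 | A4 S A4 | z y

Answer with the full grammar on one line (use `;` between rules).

S → x y | y | y x y | x A4; A4 → y | y A4 A3 | z | y z | A4 S A4 | z y; A3 → y | y A4 A3 | z | y z | A4 S A4 | z y

Unit pairs: A3 ⇒* {A4}; A4 ⇒* {A3}.
For each unit pair (A, B), copy every non-unit production of B to A, then drop all unit productions.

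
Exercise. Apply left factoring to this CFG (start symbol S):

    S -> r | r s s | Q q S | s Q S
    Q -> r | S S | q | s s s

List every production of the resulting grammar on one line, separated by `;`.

S has alternatives sharing prefix 'r': factor to S → r S' with S' → ε | s s.

S -> Q q S | s Q S | r S'; Q -> r | S S | q | s s s; S' -> epsilon | s s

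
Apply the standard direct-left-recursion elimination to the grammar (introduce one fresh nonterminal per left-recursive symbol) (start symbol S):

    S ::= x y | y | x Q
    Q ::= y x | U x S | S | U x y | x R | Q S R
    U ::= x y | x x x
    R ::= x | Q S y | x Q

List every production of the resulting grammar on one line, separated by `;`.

S ::= x y | y | x Q; Q ::= y x Q' | U x S Q' | S Q' | U x y Q' | x R Q'; U ::= x y | x x x; R ::= x | Q S y | x Q; Q' ::= S R Q' | ε

Left recursion appears on Q.
For Q: α = {S R}, β = {y x, U x S, S, U x y, x R}. Rewrite as Q → β Q' and Q' → α Q' | ε.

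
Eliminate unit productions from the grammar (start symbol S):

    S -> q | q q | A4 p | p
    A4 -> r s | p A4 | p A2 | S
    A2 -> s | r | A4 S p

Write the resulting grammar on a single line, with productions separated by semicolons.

Unit pairs: A4 ⇒* {S}.
For every A with A ⇒* B via unit rules, add B's non-unit alternatives to A; then delete every rule of the form X → Y.

S -> q | q q | A4 p | p; A4 -> r s | p A4 | p A2 | q | q q | A4 p | p; A2 -> s | r | A4 S p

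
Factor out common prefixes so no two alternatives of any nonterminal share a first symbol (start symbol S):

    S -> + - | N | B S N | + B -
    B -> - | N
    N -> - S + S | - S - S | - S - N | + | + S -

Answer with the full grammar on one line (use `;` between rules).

S has alternatives sharing prefix '+': factor to S → + S' with S' → - | B -.
N has alternatives sharing prefix '- S': factor to N → - S N' with N' → + S | - S | - N.
N has alternatives sharing prefix '+': factor to N → + N'' with N'' → ε | S -.
N' has alternatives sharing prefix '-': factor to N' → - N''' with N''' → S | N.

S -> N | B S N | + S'; B -> - | N; N -> - S N' | + N''; S' -> - | B -; N' -> + S | - N'''; N'' -> ε | S -; N''' -> S | N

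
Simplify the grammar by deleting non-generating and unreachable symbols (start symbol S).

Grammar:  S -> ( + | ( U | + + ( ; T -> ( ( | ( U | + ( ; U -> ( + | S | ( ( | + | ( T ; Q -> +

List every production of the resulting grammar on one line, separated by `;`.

Generating nonterminals: {Q, S, T, U}.
Reachable from S after that: {S, T, U}.
Removed useless symbols: {Q} and every production mentioning them.

S -> ( + | ( U | + + (; T -> ( ( | ( U | + (; U -> ( + | S | ( ( | + | ( T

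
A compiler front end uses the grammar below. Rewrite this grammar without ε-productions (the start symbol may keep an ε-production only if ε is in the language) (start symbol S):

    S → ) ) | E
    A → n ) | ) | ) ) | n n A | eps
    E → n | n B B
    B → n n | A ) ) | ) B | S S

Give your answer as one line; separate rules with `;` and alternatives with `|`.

S → ) ) | E; A → n ) | ) | ) ) | n n A | n n; E → n | n B B; B → n n | A ) ) | ) ) | ) B | S S

The nullable symbols are {A}.
ε ∉ L(G), so no ε-production is kept.
Add the nullable-subset variants: A → n n A gives n n A | n n. B → A ) ) gives A ) ) | ) ).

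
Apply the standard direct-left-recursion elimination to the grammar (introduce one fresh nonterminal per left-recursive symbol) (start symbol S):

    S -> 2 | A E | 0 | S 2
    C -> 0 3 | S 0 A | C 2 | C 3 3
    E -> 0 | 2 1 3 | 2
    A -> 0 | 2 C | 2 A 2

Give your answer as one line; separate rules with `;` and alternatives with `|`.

S -> 2 S' | A E S' | 0 S'; C -> 0 3 C' | S 0 A C'; E -> 0 | 2 1 3 | 2; A -> 0 | 2 C | 2 A 2; S' -> 2 S' | ε; C' -> 2 C' | 3 3 C' | ε

Left recursion appears on S, C.
For S: α = {2}, β = {2, A E, 0}. Rewrite as S → β S' and S' → α S' | ε.
For C: α = {2, 3 3}, β = {0 3, S 0 A}. Rewrite as C → β C' and C' → α C' | ε.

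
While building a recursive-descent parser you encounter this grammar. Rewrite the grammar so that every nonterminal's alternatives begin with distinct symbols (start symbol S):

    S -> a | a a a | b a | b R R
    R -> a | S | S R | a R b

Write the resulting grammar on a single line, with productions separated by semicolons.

S has alternatives sharing prefix 'a': factor to S → a S' with S' → ε | a a.
S has alternatives sharing prefix 'b': factor to S → b S'' with S'' → a | R R.
R has alternatives sharing prefix 'a': factor to R → a R' with R' → ε | R b.
R has alternatives sharing prefix 'S': factor to R → S R'' with R'' → ε | R.

S -> a S' | b S''; R -> a R' | S R''; S' -> ε | a a; S'' -> a | R R; R' -> ε | R b; R'' -> ε | R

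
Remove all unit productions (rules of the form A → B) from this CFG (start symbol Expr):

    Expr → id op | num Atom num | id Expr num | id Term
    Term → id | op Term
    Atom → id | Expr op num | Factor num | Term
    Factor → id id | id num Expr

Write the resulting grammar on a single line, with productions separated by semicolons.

Expr → id op | num Atom num | id Expr num | id Term; Term → id | op Term; Atom → id | op Term | Expr op num | Factor num; Factor → id id | id num Expr

Unit pairs: Atom ⇒* {Term}.
Replace each nonterminal's rules with the union of the non-unit rules of every nonterminal it unit-derives.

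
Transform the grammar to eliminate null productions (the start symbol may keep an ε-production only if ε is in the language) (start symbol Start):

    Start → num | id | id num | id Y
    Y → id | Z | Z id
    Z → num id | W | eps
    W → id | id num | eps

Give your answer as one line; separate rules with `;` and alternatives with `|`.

The nullable symbols are {W, Y, Z}.
ε ∉ L(G), so no ε-production is kept.

Start → num | id | id num | id Y; Y → id | Z | Z id; Z → num id | W; W → id | id num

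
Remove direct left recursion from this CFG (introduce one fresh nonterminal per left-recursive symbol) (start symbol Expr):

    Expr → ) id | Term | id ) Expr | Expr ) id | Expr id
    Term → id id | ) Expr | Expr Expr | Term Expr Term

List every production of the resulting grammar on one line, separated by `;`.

Expr → ) id Expr1 | Term Expr1 | id ) Expr Expr1; Term → id id Term1 | ) Expr Term1 | Expr Expr Term1; Expr1 → ) id Expr1 | id Expr1 | ε; Term1 → Expr Term Term1 | ε

Expr, Term are directly left-recursive.
For Expr: α = {) id, id}, β = {) id, Term, id ) Expr}. Rewrite as Expr → β Expr1 and Expr1 → α Expr1 | ε.
For Term: α = {Expr Term}, β = {id id, ) Expr, Expr Expr}. Rewrite as Term → β Term1 and Term1 → α Term1 | ε.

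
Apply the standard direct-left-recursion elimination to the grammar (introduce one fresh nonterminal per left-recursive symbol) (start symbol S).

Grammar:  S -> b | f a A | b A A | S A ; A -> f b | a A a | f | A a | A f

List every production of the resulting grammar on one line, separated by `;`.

S -> b S' | f a A S' | b A A S'; A -> f b A' | a A a A' | f A'; S' -> A S' | eps; A' -> a A' | f A' | eps

S, A are directly left-recursive.
For S: α = {A}, β = {b, f a A, b A A}. Rewrite as S → β S' and S' → α S' | ε.
For A: α = {a, f}, β = {f b, a A a, f}. Rewrite as A → β A' and A' → α A' | ε.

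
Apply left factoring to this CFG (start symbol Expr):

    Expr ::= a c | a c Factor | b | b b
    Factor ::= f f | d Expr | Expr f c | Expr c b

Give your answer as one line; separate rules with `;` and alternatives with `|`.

Expr has alternatives sharing prefix 'a c': factor to Expr → a c Expr1 with Expr1 → ε | Factor.
Expr has alternatives sharing prefix 'b': factor to Expr → b Expr2 with Expr2 → ε | b.
Factor has alternatives sharing prefix 'Expr': factor to Factor → Expr Factor1 with Factor1 → f c | c b.

Expr ::= a c Expr1 | b Expr2; Factor ::= f f | d Expr | Expr Factor1; Expr1 ::= ε | Factor; Expr2 ::= ε | b; Factor1 ::= f c | c b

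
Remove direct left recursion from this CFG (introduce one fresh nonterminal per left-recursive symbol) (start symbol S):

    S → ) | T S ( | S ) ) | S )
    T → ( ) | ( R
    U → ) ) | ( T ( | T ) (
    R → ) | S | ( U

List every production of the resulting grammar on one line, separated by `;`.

Directly left-recursive nonterminal: S.
For S: α = {) ), )}, β = {), T S (}. Rewrite as S → β S' and S' → α S' | ε.

S → ) S' | T S ( S'; T → ( ) | ( R; U → ) ) | ( T ( | T ) (; R → ) | S | ( U; S' → ) ) S' | ) S' | eps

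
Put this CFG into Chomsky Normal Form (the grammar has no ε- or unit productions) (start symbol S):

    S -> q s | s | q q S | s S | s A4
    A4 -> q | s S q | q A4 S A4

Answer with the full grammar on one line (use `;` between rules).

Introduce a nonterminal for each terminal appearing in a rule of length ≥ 2: X1 → q, X2 → s.
Binarize each right-hand side of length ≥ 3 by chaining fresh nonterminals (Y1, Y2, …): affected rules were S → X1 X1 S; A4 → X2 S X1; A4 → X1 A4 S A4.

S -> X1 X2 | s | X1 Y1 | X2 S | X2 A4; A4 -> q | X2 Y2 | X1 Y3; X1 -> q; X2 -> s; Y1 -> X1 S; Y2 -> S X1; Y3 -> A4 Y4; Y4 -> S A4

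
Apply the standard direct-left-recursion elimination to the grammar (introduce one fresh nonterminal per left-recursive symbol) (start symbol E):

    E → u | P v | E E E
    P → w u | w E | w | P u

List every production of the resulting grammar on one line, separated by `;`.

E, P are directly left-recursive.
For E: α = {E E}, β = {u, P v}. Rewrite as E → β E' and E' → α E' | ε.
For P: α = {u}, β = {w u, w E, w}. Rewrite as P → β P' and P' → α P' | ε.

E → u E' | P v E'; P → w u P' | w E P' | w P'; E' → E E E' | ε; P' → u P' | ε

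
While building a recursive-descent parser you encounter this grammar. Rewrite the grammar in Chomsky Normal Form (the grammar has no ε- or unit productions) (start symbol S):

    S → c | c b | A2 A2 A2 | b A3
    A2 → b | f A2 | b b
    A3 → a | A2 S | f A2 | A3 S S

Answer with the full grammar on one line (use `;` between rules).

Introduce a nonterminal for each terminal appearing in a rule of length ≥ 2: X1 → c, X2 → b, X3 → f.
Binarize each right-hand side of length ≥ 3 by chaining fresh nonterminals (Y1, Y2, …): affected rules were S → A2 A2 A2; A3 → A3 S S.

S → c | X1 X2 | A2 Y1 | X2 A3; A2 → b | X3 A2 | X2 X2; A3 → a | A2 S | X3 A2 | A3 Y2; X1 → c; X2 → b; X3 → f; Y1 → A2 A2; Y2 → S S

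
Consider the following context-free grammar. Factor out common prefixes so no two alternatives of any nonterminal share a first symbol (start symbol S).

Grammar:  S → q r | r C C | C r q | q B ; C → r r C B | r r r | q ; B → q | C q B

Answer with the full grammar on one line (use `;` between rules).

S → r C C | C r q | q S'; C → q | r r C'; B → q | C q B; S' → r | B; C' → C B | r

S has alternatives sharing prefix 'q': factor to S → q S' with S' → r | B.
C has alternatives sharing prefix 'r r': factor to C → r r C' with C' → C B | r.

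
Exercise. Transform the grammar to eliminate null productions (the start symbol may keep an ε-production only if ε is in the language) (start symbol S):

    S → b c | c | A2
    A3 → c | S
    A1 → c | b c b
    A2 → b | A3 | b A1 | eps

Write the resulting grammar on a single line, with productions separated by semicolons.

The nullable symbols are {A2, A3, S}.
ε ∈ L(G) since S is nullable, so keep S → ε.

S → b c | c | A2 | ε; A3 → c | S; A1 → c | b c b; A2 → b | A3 | b A1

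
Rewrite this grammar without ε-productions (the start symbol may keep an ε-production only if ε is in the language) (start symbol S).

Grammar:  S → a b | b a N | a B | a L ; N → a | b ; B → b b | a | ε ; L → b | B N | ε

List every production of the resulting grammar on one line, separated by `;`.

The nullable symbols are {B, L}.
ε ∉ L(G), so no ε-production is kept.
Add the nullable-subset variants: S → a B gives a B | a. L → B N gives B N | N.

S → a b | b a N | a B | a | a L; N → a | b; B → b b | a; L → b | B N | N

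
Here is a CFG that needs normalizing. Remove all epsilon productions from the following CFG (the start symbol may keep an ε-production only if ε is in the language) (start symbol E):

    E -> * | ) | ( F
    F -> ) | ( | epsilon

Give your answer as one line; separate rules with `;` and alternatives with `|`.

Nullable set = {F}.
ε ∉ L(G), so no ε-production is kept.
Expand every rule over subsets of its nullable positions: E → ( F gives ( F | (.

E -> * | ) | ( F | (; F -> ) | (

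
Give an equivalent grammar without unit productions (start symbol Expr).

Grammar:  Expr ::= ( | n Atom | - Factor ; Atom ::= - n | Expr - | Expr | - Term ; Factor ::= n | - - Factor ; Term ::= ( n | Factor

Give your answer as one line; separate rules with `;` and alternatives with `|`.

Unit pairs: Atom ⇒* {Expr}; Term ⇒* {Factor}.
For each unit pair (A, B), copy every non-unit production of B to A, then drop all unit productions.

Expr ::= ( | n Atom | - Factor; Atom ::= - n | Expr - | - Term | ( | n Atom | - Factor; Factor ::= n | - - Factor; Term ::= ( n | n | - - Factor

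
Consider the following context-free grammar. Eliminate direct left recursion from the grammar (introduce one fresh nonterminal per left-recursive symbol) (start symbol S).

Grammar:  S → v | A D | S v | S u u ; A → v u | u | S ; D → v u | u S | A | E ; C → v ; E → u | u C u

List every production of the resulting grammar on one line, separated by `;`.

S → v S' | A D S'; A → v u | u | S; D → v u | u S | A | E; C → v; E → u | u C u; S' → v S' | u u S' | eps

S is directly left-recursive.
For S: α = {v, u u}, β = {v, A D}. Rewrite as S → β S' and S' → α S' | ε.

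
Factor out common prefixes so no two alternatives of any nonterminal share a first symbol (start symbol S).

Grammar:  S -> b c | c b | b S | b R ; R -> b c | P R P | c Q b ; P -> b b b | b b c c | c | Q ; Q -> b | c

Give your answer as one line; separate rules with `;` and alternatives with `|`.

S has alternatives sharing prefix 'b': factor to S → b S' with S' → c | S | R.
P has alternatives sharing prefix 'b b': factor to P → b b P' with P' → b | c c.

S -> c b | b S'; R -> b c | P R P | c Q b; P -> c | Q | b b P'; Q -> b | c; S' -> c | S | R; P' -> b | c c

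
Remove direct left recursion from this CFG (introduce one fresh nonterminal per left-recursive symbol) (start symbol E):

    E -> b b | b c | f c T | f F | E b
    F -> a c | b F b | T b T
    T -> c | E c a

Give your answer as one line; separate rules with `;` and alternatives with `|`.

E -> b b E' | b c E' | f c T E' | f F E'; F -> a c | b F b | T b T; T -> c | E c a; E' -> b E' | ε

Directly left-recursive nonterminal: E.
For E: α = {b}, β = {b b, b c, f c T, f F}. Rewrite as E → β E' and E' → α E' | ε.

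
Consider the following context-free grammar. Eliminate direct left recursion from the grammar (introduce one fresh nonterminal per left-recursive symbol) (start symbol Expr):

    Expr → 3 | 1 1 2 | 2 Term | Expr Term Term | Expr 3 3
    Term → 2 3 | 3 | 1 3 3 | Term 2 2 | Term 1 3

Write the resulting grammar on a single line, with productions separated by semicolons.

Expr → 3 Expr1 | 1 1 2 Expr1 | 2 Term Expr1; Term → 2 3 Term1 | 3 Term1 | 1 3 3 Term1; Expr1 → Term Term Expr1 | 3 3 Expr1 | eps; Term1 → 2 2 Term1 | 1 3 Term1 | eps

Expr, Term are directly left-recursive.
For Expr: α = {Term Term, 3 3}, β = {3, 1 1 2, 2 Term}. Rewrite as Expr → β Expr1 and Expr1 → α Expr1 | ε.
For Term: α = {2 2, 1 3}, β = {2 3, 3, 1 3 3}. Rewrite as Term → β Term1 and Term1 → α Term1 | ε.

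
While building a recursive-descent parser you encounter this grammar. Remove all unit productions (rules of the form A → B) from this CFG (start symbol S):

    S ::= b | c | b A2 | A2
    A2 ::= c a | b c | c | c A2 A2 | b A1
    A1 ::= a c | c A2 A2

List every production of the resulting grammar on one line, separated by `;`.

S ::= c a | b c | c | c A2 A2 | b A1 | b | b A2; A2 ::= c a | b c | c | c A2 A2 | b A1; A1 ::= a c | c A2 A2

Unit pairs: S ⇒* {A2}.
For every A with A ⇒* B via unit rules, add B's non-unit alternatives to A; then delete every rule of the form X → Y.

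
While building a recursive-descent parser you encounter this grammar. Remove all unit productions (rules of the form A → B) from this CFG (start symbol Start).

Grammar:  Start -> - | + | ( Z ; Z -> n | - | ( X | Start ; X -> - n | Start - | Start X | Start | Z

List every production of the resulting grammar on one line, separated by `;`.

Start -> - | + | ( Z; Z -> n | - | ( X | + | ( Z; X -> n | - | ( X | + | ( Z | - n | Start - | Start X

Unit pairs: X ⇒* {Start, Z}; Z ⇒* {Start}.
For each unit pair (A, B), copy every non-unit production of B to A, then drop all unit productions.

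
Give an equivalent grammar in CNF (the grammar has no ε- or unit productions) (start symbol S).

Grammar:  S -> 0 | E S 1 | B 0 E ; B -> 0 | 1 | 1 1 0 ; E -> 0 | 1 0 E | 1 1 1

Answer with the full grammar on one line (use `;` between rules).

Introduce a nonterminal for each terminal appearing in a rule of length ≥ 2: X1 → 1, X2 → 0.
Binarize each right-hand side of length ≥ 3 by chaining fresh nonterminals (Y1, Y2, …): affected rules were S → E S X1; S → B X2 E; B → X1 X1 X2; E → X1 X2 E.

S -> 0 | E Y1 | B Y2; B -> 0 | 1 | X1 Y3; E -> 0 | X1 Y4 | X1 Y5; X1 -> 1; X2 -> 0; Y1 -> S X1; Y2 -> X2 E; Y3 -> X1 X2; Y4 -> X2 E; Y5 -> X1 X1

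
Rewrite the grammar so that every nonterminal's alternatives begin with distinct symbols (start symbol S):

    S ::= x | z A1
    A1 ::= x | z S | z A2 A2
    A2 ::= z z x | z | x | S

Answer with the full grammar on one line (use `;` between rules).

S ::= x | z A1; A1 ::= x | z A1'; A2 ::= x | S | z A2'; A1' ::= S | A2 A2; A2' ::= z x | eps

A1 has alternatives sharing prefix 'z': factor to A1 → z A1' with A1' → S | A2 A2.
A2 has alternatives sharing prefix 'z': factor to A2 → z A2' with A2' → z x | ε.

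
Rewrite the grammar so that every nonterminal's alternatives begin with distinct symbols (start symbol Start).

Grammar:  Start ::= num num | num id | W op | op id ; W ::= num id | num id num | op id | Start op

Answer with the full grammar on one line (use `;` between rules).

Start has alternatives sharing prefix 'num': factor to Start → num Start1 with Start1 → num | id.
W has alternatives sharing prefix 'num id': factor to W → num id W1 with W1 → ε | num.

Start ::= W op | op id | num Start1; W ::= op id | Start op | num id W1; Start1 ::= num | id; W1 ::= ε | num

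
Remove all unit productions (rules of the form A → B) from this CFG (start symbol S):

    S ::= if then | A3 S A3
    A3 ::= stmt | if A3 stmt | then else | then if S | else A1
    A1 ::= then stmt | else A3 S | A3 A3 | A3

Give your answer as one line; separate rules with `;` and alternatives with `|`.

S ::= if then | A3 S A3; A3 ::= stmt | if A3 stmt | then else | then if S | else A1; A1 ::= then stmt | else A3 S | A3 A3 | stmt | if A3 stmt | then else | then if S | else A1

Unit pairs: A1 ⇒* {A3}.
For every A with A ⇒* B via unit rules, add B's non-unit alternatives to A; then delete every rule of the form X → Y.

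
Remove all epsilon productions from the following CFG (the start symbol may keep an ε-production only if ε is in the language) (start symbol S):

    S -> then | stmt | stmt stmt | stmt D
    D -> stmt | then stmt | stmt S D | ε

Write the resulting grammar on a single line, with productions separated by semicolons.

Nullable nonterminals: {D}.
ε ∉ L(G), so no ε-production is kept.
For each production, add variants omitting each subset of nullable occurrences: D → stmt S D gives stmt S D | stmt S.

S -> then | stmt | stmt stmt | stmt D; D -> stmt | then stmt | stmt S D | stmt S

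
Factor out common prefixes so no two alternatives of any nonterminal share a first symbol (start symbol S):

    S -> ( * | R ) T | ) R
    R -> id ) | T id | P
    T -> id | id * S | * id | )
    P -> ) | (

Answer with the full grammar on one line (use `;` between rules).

S -> ( * | R ) T | ) R; R -> id ) | T id | P; T -> * id | ) | id T'; P -> ) | (; T' -> ε | * S

T has alternatives sharing prefix 'id': factor to T → id T' with T' → ε | * S.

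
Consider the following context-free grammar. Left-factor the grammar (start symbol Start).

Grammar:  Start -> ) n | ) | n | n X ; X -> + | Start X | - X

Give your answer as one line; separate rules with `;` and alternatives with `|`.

Start -> ) Start1 | n Start2; X -> + | Start X | - X; Start1 -> n | ε; Start2 -> ε | X

Start has alternatives sharing prefix ')': factor to Start → ) Start1 with Start1 → n | ε.
Start has alternatives sharing prefix 'n': factor to Start → n Start2 with Start2 → ε | X.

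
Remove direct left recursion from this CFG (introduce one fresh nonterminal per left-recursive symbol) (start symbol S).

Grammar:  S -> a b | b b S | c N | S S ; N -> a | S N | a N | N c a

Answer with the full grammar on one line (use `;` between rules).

Directly left-recursive nonterminals: S, N.
For S: α = {S}, β = {a b, b b S, c N}. Rewrite as S → β S' and S' → α S' | ε.
For N: α = {c a}, β = {a, S N, a N}. Rewrite as N → β N' and N' → α N' | ε.

S -> a b S' | b b S S' | c N S'; N -> a N' | S N N' | a N N'; S' -> S S' | ε; N' -> c a N' | ε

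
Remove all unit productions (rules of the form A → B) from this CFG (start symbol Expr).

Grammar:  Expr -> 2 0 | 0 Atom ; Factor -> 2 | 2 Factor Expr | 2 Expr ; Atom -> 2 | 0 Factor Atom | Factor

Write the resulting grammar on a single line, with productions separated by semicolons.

Unit pairs: Atom ⇒* {Factor}.
For every A with A ⇒* B via unit rules, add B's non-unit alternatives to A; then delete every rule of the form X → Y.

Expr -> 2 0 | 0 Atom; Factor -> 2 | 2 Factor Expr | 2 Expr; Atom -> 2 | 0 Factor Atom | 2 Factor Expr | 2 Expr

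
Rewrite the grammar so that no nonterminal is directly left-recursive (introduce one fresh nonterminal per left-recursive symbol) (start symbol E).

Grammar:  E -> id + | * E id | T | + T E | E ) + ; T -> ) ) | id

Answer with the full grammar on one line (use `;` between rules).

Left recursion appears on E.
For E: α = {) +}, β = {id +, * E id, T, + T E}. Rewrite as E → β E' and E' → α E' | ε.

E -> id + E' | * E id E' | T E' | + T E E'; T -> ) ) | id; E' -> ) + E' | ε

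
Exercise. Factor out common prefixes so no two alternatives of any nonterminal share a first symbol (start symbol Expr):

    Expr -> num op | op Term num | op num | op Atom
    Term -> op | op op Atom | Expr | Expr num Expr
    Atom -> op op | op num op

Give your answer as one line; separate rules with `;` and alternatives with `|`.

Expr -> num op | op Expr1; Term -> op Term1 | Expr Term2; Atom -> op Atom1; Expr1 -> Term num | num | Atom; Term1 -> ε | op Atom; Term2 -> ε | num Expr; Atom1 -> op | num op

Expr has alternatives sharing prefix 'op': factor to Expr → op Expr1 with Expr1 → Term num | num | Atom.
Term has alternatives sharing prefix 'op': factor to Term → op Term1 with Term1 → ε | op Atom.
Term has alternatives sharing prefix 'Expr': factor to Term → Expr Term2 with Term2 → ε | num Expr.
Atom has alternatives sharing prefix 'op': factor to Atom → op Atom1 with Atom1 → op | num op.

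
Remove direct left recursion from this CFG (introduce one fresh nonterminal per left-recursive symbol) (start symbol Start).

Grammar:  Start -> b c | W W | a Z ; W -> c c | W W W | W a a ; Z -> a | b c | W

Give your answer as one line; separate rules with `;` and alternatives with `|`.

Start -> b c | W W | a Z; W -> c c W1; Z -> a | b c | W; W1 -> W W W1 | a a W1 | ε

Left recursion appears on W.
For W: α = {W W, a a}, β = {c c}. Rewrite as W → β W1 and W1 → α W1 | ε.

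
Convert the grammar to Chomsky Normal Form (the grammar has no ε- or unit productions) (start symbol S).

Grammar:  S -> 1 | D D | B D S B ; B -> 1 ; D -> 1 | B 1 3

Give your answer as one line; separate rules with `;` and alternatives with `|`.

S -> 1 | D D | B Y1; B -> 1; D -> 1 | B Y3; X1 -> 1; X2 -> 3; Y1 -> D Y2; Y2 -> S B; Y3 -> X1 X2

Introduce a nonterminal for each terminal appearing in a rule of length ≥ 2: X1 → 1, X2 → 3.
Binarize each right-hand side of length ≥ 3 by chaining fresh nonterminals (Y1, Y2, …): affected rules were S → B D S B; D → B X1 X2.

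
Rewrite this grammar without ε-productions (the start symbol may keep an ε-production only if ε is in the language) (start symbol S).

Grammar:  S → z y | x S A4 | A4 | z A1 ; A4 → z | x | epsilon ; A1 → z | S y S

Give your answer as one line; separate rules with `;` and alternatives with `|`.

The nullable symbols are {A4, S}.
ε ∈ L(G) since S is nullable, so keep S → ε.
Add the nullable-subset variants: S → x S A4 gives x S A4 | x S | x A4 | x. A1 → S y S gives S y S | S y | y S | y.

S → z y | x S A4 | x S | x A4 | x | A4 | z A1 | ε; A4 → z | x; A1 → z | S y S | S y | y S | y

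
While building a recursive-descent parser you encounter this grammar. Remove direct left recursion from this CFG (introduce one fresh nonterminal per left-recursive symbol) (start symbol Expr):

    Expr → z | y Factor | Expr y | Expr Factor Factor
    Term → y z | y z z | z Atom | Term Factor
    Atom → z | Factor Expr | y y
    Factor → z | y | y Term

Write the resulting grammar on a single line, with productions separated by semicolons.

Expr → z Expr1 | y Factor Expr1; Term → y z Term1 | y z z Term1 | z Atom Term1; Atom → z | Factor Expr | y y; Factor → z | y | y Term; Expr1 → y Expr1 | Factor Factor Expr1 | ε; Term1 → Factor Term1 | ε

Directly left-recursive nonterminals: Expr, Term.
For Expr: α = {y, Factor Factor}, β = {z, y Factor}. Rewrite as Expr → β Expr1 and Expr1 → α Expr1 | ε.
For Term: α = {Factor}, β = {y z, y z z, z Atom}. Rewrite as Term → β Term1 and Term1 → α Term1 | ε.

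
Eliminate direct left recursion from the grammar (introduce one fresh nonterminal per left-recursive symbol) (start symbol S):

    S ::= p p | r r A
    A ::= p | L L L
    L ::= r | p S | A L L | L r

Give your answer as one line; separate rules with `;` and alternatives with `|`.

Directly left-recursive nonterminal: L.
For L: α = {r}, β = {r, p S, A L L}. Rewrite as L → β L' and L' → α L' | ε.

S ::= p p | r r A; A ::= p | L L L; L ::= r L' | p S L' | A L L L'; L' ::= r L' | ε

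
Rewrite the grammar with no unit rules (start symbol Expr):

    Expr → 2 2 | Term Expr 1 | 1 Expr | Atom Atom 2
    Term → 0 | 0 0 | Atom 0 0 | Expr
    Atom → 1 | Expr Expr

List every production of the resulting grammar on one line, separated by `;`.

Unit pairs: Term ⇒* {Expr}.
Replace each nonterminal's rules with the union of the non-unit rules of every nonterminal it unit-derives.

Expr → 2 2 | Term Expr 1 | 1 Expr | Atom Atom 2; Term → 0 | 0 0 | Atom 0 0 | 2 2 | Term Expr 1 | 1 Expr | Atom Atom 2; Atom → 1 | Expr Expr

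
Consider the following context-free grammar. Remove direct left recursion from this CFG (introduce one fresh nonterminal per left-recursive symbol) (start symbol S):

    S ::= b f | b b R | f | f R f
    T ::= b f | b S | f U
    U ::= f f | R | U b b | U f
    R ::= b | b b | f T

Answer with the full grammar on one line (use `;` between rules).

Directly left-recursive nonterminal: U.
For U: α = {b b, f}, β = {f f, R}. Rewrite as U → β U' and U' → α U' | ε.

S ::= b f | b b R | f | f R f; T ::= b f | b S | f U; U ::= f f U' | R U'; R ::= b | b b | f T; U' ::= b b U' | f U' | ε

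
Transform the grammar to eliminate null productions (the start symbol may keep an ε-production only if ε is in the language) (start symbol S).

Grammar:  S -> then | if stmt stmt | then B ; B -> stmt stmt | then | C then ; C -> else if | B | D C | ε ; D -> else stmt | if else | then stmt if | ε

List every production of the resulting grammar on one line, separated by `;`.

S -> then | if stmt stmt | then B; B -> stmt stmt | then | C then; C -> else if | B | D C | D; D -> else stmt | if else | then stmt if

Nullable set = {C, D}.
ε ∉ L(G), so no ε-production is kept.
For each production, add variants omitting each subset of nullable occurrences: C → D C gives D C | D.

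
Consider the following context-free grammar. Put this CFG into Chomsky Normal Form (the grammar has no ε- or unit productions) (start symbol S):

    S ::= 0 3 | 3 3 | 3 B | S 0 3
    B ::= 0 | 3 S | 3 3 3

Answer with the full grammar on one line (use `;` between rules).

Introduce a nonterminal for each terminal appearing in a rule of length ≥ 2: X1 → 0, X2 → 3.
Binarize each right-hand side of length ≥ 3 by chaining fresh nonterminals (Y1, Y2, …): affected rules were S → S X1 X2; B → X2 X2 X2.

S ::= X1 X2 | X2 X2 | X2 B | S Y1; B ::= 0 | X2 S | X2 Y2; X1 ::= 0; X2 ::= 3; Y1 ::= X1 X2; Y2 ::= X2 X2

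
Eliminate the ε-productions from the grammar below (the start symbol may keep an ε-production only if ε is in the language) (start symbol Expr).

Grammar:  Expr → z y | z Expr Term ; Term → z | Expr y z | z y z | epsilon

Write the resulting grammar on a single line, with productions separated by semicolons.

The nullable symbols are {Term}.
ε ∉ L(G), so no ε-production is kept.
Add the nullable-subset variants: Expr → z Expr Term gives z Expr Term | z Expr.

Expr → z y | z Expr Term | z Expr; Term → z | Expr y z | z y z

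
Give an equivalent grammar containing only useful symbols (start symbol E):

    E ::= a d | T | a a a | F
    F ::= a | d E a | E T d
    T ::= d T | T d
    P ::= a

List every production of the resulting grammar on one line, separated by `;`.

E ::= a d | a a a | F; F ::= a | d E a

Generating nonterminals: {E, F, P}.
Reachable from E after that: {E, F}.
Removed useless symbols: {P, T} and every production mentioning them.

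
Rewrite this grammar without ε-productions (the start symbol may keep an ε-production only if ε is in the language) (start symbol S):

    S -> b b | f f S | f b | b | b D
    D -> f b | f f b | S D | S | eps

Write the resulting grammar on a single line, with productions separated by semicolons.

Nullable set = {D}.
ε ∉ L(G), so no ε-production is kept.
Expand every rule over subsets of its nullable positions: D → S D gives S D | S.

S -> b b | f f S | f b | b | b D; D -> f b | f f b | S D | S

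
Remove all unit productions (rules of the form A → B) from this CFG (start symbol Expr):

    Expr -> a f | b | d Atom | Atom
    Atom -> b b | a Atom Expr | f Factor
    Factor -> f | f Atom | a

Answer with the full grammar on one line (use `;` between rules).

Unit pairs: Expr ⇒* {Atom}.
For each unit pair (A, B), copy every non-unit production of B to A, then drop all unit productions.

Expr -> b b | a Atom Expr | f Factor | a f | b | d Atom; Atom -> b b | a Atom Expr | f Factor; Factor -> f | f Atom | a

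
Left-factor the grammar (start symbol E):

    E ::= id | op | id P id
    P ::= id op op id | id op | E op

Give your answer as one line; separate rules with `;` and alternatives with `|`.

E has alternatives sharing prefix 'id': factor to E → id E' with E' → ε | P id.
P has alternatives sharing prefix 'id op': factor to P → id op P' with P' → op id | ε.

E ::= op | id E'; P ::= E op | id op P'; E' ::= ε | P id; P' ::= op id | ε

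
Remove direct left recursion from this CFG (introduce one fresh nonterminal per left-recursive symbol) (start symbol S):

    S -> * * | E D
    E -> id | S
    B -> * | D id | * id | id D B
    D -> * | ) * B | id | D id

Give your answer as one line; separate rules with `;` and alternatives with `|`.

D is directly left-recursive.
For D: α = {id}, β = {*, ) * B, id}. Rewrite as D → β D' and D' → α D' | ε.

S -> * * | E D; E -> id | S; B -> * | D id | * id | id D B; D -> * D' | ) * B D' | id D'; D' -> id D' | ε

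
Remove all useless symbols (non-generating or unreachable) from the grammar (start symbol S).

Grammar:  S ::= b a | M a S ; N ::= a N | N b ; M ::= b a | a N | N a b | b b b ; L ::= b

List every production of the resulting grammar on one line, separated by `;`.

S ::= b a | M a S; M ::= b a | b b b

Generating nonterminals: {L, M, S}.
Reachable from S after that: {M, S}.
Removed useless symbols: {L, N} and every production mentioning them.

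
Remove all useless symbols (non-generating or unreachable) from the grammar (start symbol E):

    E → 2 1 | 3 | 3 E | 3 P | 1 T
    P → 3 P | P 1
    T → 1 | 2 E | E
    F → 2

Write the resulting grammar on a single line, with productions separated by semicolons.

Generating nonterminals: {E, F, T}.
Reachable from E after that: {E, T}.
Removed useless symbols: {F, P} and every production mentioning them.

E → 2 1 | 3 | 3 E | 1 T; T → 1 | 2 E | E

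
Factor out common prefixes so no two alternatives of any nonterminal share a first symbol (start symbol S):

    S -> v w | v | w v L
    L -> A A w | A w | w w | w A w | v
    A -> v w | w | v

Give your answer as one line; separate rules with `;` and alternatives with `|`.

S -> w v L | v S'; L -> v | A L' | w L''; A -> w | v A'; S' -> w | ε; L' -> A w | w; L'' -> w | A w; A' -> w | ε

S has alternatives sharing prefix 'v': factor to S → v S' with S' → w | ε.
L has alternatives sharing prefix 'A': factor to L → A L' with L' → A w | w.
L has alternatives sharing prefix 'w': factor to L → w L'' with L'' → w | A w.
A has alternatives sharing prefix 'v': factor to A → v A' with A' → w | ε.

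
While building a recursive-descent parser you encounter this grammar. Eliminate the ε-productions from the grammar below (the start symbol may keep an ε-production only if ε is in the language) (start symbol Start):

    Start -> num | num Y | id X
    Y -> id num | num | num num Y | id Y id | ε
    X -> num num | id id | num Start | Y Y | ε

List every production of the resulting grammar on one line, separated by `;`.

Nullable nonterminals: {X, Y}.
ε ∉ L(G), so no ε-production is kept.
Add the nullable-subset variants: Start → id X gives id X | id. Y → num num Y gives num num Y | num num. Y → id Y id gives id Y id | id id. X → Y Y gives Y Y | Y.

Start -> num | num Y | id X | id; Y -> id num | num | num num Y | num num | id Y id | id id; X -> num num | id id | num Start | Y Y | Y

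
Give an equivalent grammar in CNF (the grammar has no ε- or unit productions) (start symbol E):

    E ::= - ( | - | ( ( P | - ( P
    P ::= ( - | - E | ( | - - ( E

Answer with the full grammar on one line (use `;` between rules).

E ::= X1 X2 | - | X2 Y1 | X1 Y2; P ::= X2 X1 | X1 E | ( | X1 Y3; X1 ::= -; X2 ::= (; Y1 ::= X2 P; Y2 ::= X2 P; Y3 ::= X1 Y4; Y4 ::= X2 E

Introduce a nonterminal for each terminal appearing in a rule of length ≥ 2: X1 → -, X2 → (.
Binarize each right-hand side of length ≥ 3 by chaining fresh nonterminals (Y1, Y2, …): affected rules were E → X2 X2 P; E → X1 X2 P; P → X1 X1 X2 E.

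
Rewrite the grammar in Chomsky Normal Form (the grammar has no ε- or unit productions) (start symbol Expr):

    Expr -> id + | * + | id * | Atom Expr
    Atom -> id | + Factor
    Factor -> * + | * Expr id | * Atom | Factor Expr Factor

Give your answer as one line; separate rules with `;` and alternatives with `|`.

Introduce a nonterminal for each terminal appearing in a rule of length ≥ 2: X1 → id, X2 → +, X3 → *.
Binarize each right-hand side of length ≥ 3 by chaining fresh nonterminals (Y1, Y2, …): affected rules were Factor → X3 Expr X1; Factor → Factor Expr Factor.

Expr -> X1 X2 | X3 X2 | X1 X3 | Atom Expr; Atom -> id | X2 Factor; Factor -> X3 X2 | X3 Y1 | X3 Atom | Factor Y2; X1 -> id; X2 -> +; X3 -> *; Y1 -> Expr X1; Y2 -> Expr Factor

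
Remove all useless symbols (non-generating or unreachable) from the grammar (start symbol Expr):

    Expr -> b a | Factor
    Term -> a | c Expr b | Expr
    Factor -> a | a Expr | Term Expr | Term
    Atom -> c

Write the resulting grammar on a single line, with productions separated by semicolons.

Expr -> b a | Factor; Term -> a | c Expr b | Expr; Factor -> a | a Expr | Term Expr | Term

Generating nonterminals: {Atom, Expr, Factor, Term}.
Reachable from Expr after that: {Expr, Factor, Term}.
Removed useless symbols: {Atom} and every production mentioning them.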